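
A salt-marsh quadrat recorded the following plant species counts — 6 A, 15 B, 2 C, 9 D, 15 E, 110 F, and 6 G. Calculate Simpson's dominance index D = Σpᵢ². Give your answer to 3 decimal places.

Total N = 6+15+2+9+15+110+6 = 163, so the proportions are 0.03681, 0.09202, 0.01227, 0.05521, 0.09202, 0.67485, 0.03681 (working shown to 5 dp, full precision carried).
D = 0.03681² + 0.09202² + 0.01227² + 0.05521² + 0.09202² + 0.67485² + 0.03681² = 0.00135 + 0.00847 + 0.00015 + 0.00305 + 0.00847 + 0.45542 + 0.00135 = 0.47826.
To 3 decimal places, D = 0.478.

0.478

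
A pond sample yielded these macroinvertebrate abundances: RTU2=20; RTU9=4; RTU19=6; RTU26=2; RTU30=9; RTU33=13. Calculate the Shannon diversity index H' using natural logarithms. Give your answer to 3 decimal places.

1.568

Total N = 20+4+6+2+9+13 = 54, so the proportions are 0.37037, 0.07407, 0.11111, 0.03704, 0.16667, 0.24074 (working shown to 5 dp, full precision carried).
Each pᵢ ln pᵢ term: 0.37037×(-0.99325)=-0.36787, 0.07407×(-2.60269)=-0.19279, 0.11111×(-2.19722)=-0.24414, 0.03704×(-3.29584)=-0.12207, 0.16667×(-1.79176)=-0.29863, 0.24074×(-1.42403)=-0.34282.
Sum = -1.56832, so H' = 1.568.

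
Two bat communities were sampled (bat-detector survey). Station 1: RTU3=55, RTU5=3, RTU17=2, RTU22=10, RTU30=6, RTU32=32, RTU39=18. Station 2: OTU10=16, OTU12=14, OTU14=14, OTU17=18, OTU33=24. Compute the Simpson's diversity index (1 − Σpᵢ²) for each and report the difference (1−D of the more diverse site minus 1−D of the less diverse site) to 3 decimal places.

Station 1: N=126, proportions 0.43651, 0.02381, 0.01587, 0.07937, 0.04762, 0.25397, 0.14286, giving 1−D = 0.71517 (working shown to 5 dp, full precision carried).
Station 2: N=86, proportions 0.18605, 0.16279, 0.16279, 0.2093, 0.27907, giving 1−D = 0.79070.
Difference = |0.71517 − 0.79070| = 0.07553, i.e. 0.076 to 3 decimal places.

0.076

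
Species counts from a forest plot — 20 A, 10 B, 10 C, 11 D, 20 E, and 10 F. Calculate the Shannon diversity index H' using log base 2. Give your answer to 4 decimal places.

2.5054

Total N = 20+10+10+11+20+10 = 81, so the proportions are 0.246914, 0.123457, 0.123457, 0.135802, 0.246914, 0.123457 (working shown to 6 dp, full precision carried).
Each pᵢ log₂ pᵢ term: 0.246914×(-2.017922)=-0.498252, 0.123457×(-3.017922)=-0.372583, 0.123457×(-3.017922)=-0.372583, 0.135802×(-2.880418)=-0.391168, 0.246914×(-2.017922)=-0.498252, 0.123457×(-3.017922)=-0.372583.
Sum = -2.505421, so H' = 2.5054.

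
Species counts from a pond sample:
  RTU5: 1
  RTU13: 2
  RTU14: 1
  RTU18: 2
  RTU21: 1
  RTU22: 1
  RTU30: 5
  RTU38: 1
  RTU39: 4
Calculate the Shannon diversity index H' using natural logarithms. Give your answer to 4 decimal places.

1.9812

Total N = 1+2+1+2+1+1+5+1+4 = 18, so the proportions are 0.055556, 0.111111, 0.055556, 0.111111, 0.055556, 0.055556, 0.277778, 0.055556, 0.222222 (working shown to 6 dp, full precision carried).
Each pᵢ ln pᵢ term: 0.055556×(-2.890372)=-0.160576, 0.111111×(-2.197225)=-0.244136, 0.055556×(-2.890372)=-0.160576, 0.111111×(-2.197225)=-0.244136, 0.055556×(-2.890372)=-0.160576, 0.055556×(-2.890372)=-0.160576, 0.277778×(-1.280934)=-0.355815, 0.055556×(-2.890372)=-0.160576, 0.222222×(-1.504077)=-0.334239.
Sum = -1.981208, so H' = 1.9812.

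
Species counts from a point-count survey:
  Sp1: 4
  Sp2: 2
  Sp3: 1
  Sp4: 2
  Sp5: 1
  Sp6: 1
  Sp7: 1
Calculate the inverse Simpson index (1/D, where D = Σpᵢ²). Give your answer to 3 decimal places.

5.143

Total N = 4+2+1+2+1+1+1 = 12, so the proportions are 0.3333333, 0.1666667, 0.0833333, 0.1666667, 0.0833333, 0.0833333, 0.0833333 (working shown to 7 dp, full precision carried).
D = 0.3333333² + 0.1666667² + 0.0833333² + 0.1666667² + 0.0833333² + 0.0833333² + 0.0833333² = 0.1111111 + 0.0277778 + 0.0069444 + 0.0277778 + 0.0069444 + 0.0069444 + 0.0069444 = 0.1944444.
So 1/D = 5.14286, i.e. 5.143 to 3 decimal places.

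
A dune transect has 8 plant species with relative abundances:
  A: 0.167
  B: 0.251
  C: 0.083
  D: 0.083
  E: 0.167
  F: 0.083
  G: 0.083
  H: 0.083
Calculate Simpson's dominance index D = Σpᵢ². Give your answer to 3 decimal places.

0.153

D = 0.167² + 0.251² + 0.083² + 0.083² + 0.167² + 0.083² + 0.083² + 0.083² = 0.02789 + 0.06300 + 0.00689 + 0.00689 + 0.02789 + 0.00689 + 0.00689 + 0.00689 = 0.15322 (working shown to 5 dp, full precision carried).
To 3 decimal places, D = 0.153.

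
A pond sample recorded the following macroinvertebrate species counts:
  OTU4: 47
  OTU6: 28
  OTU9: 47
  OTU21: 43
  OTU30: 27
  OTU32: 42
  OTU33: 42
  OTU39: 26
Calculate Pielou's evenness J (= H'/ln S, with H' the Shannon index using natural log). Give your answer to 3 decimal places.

Total N = 47+28+47+43+27+42+42+26 = 302, so the proportions are 0.15563, 0.09272, 0.15563, 0.14238, 0.0894, 0.13907, 0.13907, 0.08609 (working shown to 5 dp, full precision carried).
H' = −Σ pᵢ ln pᵢ = −((-0.28951) + (-0.22050) + (-0.28951) + (-0.27754) + (-0.21587) + (-0.27436) + (-0.27436) + (-0.21113)) = 2.05278.
With S = 8 species, ln S = 2.07944, so J = 2.05278/2.07944 = 0.98718, i.e. 0.987 to 3 decimal places.

0.987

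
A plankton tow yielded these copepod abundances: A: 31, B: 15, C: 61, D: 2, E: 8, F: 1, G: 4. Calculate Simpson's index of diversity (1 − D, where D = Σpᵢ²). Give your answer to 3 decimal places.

0.665

Total N = 31+15+61+2+8+1+4 = 122, so the proportions are 0.2541, 0.12295, 0.5, 0.01639, 0.06557, 0.0082, 0.03279 (working shown to 5 dp, full precision carried).
D = 0.2541² + 0.12295² + 0.5² + 0.01639² + 0.06557² + 0.0082² + 0.03279² = 0.06457 + 0.01512 + 0.25000 + 0.00027 + 0.00430 + 0.00007 + 0.00107 = 0.33539.
So 1 − D = 0.66461, i.e. 0.665 to 3 decimal places.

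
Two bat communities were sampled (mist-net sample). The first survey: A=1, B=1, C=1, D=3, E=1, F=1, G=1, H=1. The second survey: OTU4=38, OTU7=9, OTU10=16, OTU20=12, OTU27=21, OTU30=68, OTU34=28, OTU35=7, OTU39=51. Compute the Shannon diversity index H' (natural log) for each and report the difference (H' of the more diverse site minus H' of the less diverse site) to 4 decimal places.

0.0135

The first survey: N=10, proportions 0.1, 0.1, 0.1, 0.3, 0.1, 0.1, 0.1, 0.1, giving H' = 1.9730014 (working shown to 7 dp, full precision carried).
The second survey: N=250, proportions 0.152, 0.036, 0.064, 0.048, 0.084, 0.272, 0.112, 0.028, 0.204, giving H' = 1.9594957.
Difference = |1.9730014 − 1.9594957| = 0.0135057, i.e. 0.0135 to 4 decimal places.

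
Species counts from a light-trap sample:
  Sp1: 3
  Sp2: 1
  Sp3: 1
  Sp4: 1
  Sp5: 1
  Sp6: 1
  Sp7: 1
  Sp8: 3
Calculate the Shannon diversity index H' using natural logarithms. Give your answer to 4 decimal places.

Total N = 3+1+1+1+1+1+1+3 = 12, so the proportions are 0.25, 0.083333, 0.083333, 0.083333, 0.083333, 0.083333, 0.083333, 0.25 (working shown to 6 dp, full precision carried).
Each pᵢ ln pᵢ term: 0.25×(-1.386294)=-0.346574, 0.083333×(-2.484907)=-0.207076, 0.083333×(-2.484907)=-0.207076, 0.083333×(-2.484907)=-0.207076, 0.083333×(-2.484907)=-0.207076, 0.083333×(-2.484907)=-0.207076, 0.083333×(-2.484907)=-0.207076, 0.25×(-1.386294)=-0.346574.
Sum = -1.935601, so H' = 1.9356.

1.9356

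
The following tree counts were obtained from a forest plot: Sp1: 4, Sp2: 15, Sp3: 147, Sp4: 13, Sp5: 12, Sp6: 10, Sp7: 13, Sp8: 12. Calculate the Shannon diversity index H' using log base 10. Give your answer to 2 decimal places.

0.57

Total N = 4+15+147+13+12+10+13+12 = 226, so the proportions are 0.0177, 0.0664, 0.6504, 0.0575, 0.0531, 0.0442, 0.0575, 0.0531 (working shown to 4 dp, full precision carried).
Each pᵢ log₁₀ pᵢ term: 0.0177×(-1.7520)=-0.0310, 0.0664×(-1.1780)=-0.0782, 0.6504×(-0.1868)=-0.1215, 0.0575×(-1.2402)=-0.0713, 0.0531×(-1.2749)=-0.0677, 0.0442×(-1.3541)=-0.0599, 0.0575×(-1.2402)=-0.0713, 0.0531×(-1.2749)=-0.0677.
Sum = -0.5687, so H' = 0.57.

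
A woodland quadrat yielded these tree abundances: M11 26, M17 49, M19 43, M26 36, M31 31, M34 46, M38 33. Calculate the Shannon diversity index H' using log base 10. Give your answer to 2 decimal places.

0.84

Total N = 26+49+43+36+31+46+33 = 264, so the proportions are 0.0985, 0.1856, 0.1629, 0.1364, 0.1174, 0.1742, 0.125 (working shown to 4 dp, full precision carried).
Each pᵢ log₁₀ pᵢ term: 0.0985×(-1.0066)=-0.0991, 0.1856×(-0.7314)=-0.1358, 0.1629×(-0.7881)=-0.1284, 0.1364×(-0.8653)=-0.1180, 0.1174×(-0.9302)=-0.1092, 0.1742×(-0.7588)=-0.1322, 0.125×(-0.9031)=-0.1129.
Sum = -0.8356, so H' = 0.84.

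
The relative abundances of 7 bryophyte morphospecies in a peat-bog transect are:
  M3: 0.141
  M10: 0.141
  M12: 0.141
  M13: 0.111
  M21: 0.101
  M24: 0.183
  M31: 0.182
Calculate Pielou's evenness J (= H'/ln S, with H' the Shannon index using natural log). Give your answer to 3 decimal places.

0.989

H' = −Σ pᵢ ln pᵢ = −((-0.27622) + (-0.27622) + (-0.27622) + (-0.24400) + (-0.23156) + (-0.31078) + (-0.31008)) = 1.92508 (working shown to 5 dp, full precision carried).
With S = 7 species, ln S = 1.94591, so J = 1.92508/1.94591 = 0.98930, i.e. 0.989 to 3 decimal places.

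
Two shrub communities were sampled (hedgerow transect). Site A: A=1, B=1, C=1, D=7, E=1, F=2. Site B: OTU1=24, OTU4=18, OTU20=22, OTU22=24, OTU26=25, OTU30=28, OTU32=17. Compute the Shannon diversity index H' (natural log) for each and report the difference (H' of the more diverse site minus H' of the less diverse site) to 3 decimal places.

0.522

Site A: N=13, proportions 0.076923, 0.076923, 0.076923, 0.538462, 0.076923, 0.153846, giving H' = 1.410514 (working shown to 6 dp, full precision carried).
Site B: N=158, proportions 0.151899, 0.113924, 0.139241, 0.151899, 0.158228, 0.177215, 0.107595, giving H' = 1.932757.
Difference = |1.410514 − 1.932757| = 0.522243, i.e. 0.522 to 3 decimal places.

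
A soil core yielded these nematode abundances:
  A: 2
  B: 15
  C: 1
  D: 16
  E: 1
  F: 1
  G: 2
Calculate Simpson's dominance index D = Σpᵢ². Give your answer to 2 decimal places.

0.34

Total N = 2+15+1+16+1+1+2 = 38, so the proportions are 0.0526, 0.3947, 0.0263, 0.4211, 0.0263, 0.0263, 0.0526 (working shown to 4 dp, full precision carried).
D = 0.0526² + 0.3947² + 0.0263² + 0.4211² + 0.0263² + 0.0263² + 0.0526² = 0.0028 + 0.1558 + 0.0007 + 0.1773 + 0.0007 + 0.0007 + 0.0028 = 0.3407.
To 2 decimal places, D = 0.34.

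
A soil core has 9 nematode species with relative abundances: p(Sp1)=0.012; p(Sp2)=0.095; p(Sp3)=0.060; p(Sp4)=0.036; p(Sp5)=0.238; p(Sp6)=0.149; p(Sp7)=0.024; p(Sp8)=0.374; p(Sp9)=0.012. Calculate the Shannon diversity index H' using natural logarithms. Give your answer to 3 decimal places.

1.701

Each pᵢ ln pᵢ term (working shown to 5 dp, full precision carried): 0.012×(-4.42285)=-0.05307, 0.095×(-2.35388)=-0.22362, 0.06×(-2.81341)=-0.16880, 0.036×(-3.32424)=-0.11967, 0.238×(-1.43548)=-0.34165, 0.149×(-1.90381)=-0.28367, 0.024×(-3.72970)=-0.08951, 0.374×(-0.98350)=-0.36783, 0.012×(-4.42285)=-0.05307.
Sum = -1.70090, so H' = 1.701.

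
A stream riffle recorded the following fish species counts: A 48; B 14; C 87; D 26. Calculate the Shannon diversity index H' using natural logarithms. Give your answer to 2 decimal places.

1.19

Total N = 48+14+87+26 = 175, so the proportions are 0.2743, 0.08, 0.4971, 0.1486 (working shown to 4 dp, full precision carried).
Each pᵢ ln pᵢ term: 0.2743×(-1.2936)=-0.3548, 0.08×(-2.5257)=-0.2021, 0.4971×(-0.6989)=-0.3474, 0.1486×(-1.9067)=-0.2833.
Sum = -1.1876, so H' = 1.19.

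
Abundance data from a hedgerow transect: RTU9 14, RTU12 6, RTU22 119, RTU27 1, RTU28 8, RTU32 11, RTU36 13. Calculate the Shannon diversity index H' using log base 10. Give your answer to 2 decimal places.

0.49

Total N = 14+6+119+1+8+11+13 = 172, so the proportions are 0.0814, 0.0349, 0.6919, 0.0058, 0.0465, 0.064, 0.0756 (working shown to 4 dp, full precision carried).
Each pᵢ log₁₀ pᵢ term: 0.0814×(-1.0894)=-0.0887, 0.0349×(-1.4574)=-0.0508, 0.6919×(-0.1600)=-0.1107, 0.0058×(-2.2355)=-0.0130, 0.0465×(-1.3324)=-0.0620, 0.064×(-1.1941)=-0.0764, 0.0756×(-1.1216)=-0.0848.
Sum = -0.4863, so H' = 0.49.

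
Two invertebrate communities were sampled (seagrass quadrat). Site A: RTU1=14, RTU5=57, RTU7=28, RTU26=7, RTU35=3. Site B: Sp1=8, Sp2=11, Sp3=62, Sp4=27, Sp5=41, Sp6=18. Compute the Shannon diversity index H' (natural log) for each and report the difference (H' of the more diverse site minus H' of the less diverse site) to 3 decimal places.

0.345

Site A: N=109, proportions 0.12844, 0.522936, 0.256881, 0.06422, 0.027523, giving H' = 1.226947 (working shown to 6 dp, full precision carried).
Site B: N=167, proportions 0.047904, 0.065868, 0.371257, 0.161677, 0.245509, 0.107784, giving H' = 1.572093.
Difference = |1.226947 − 1.572093| = 0.345146, i.e. 0.345 to 3 decimal places.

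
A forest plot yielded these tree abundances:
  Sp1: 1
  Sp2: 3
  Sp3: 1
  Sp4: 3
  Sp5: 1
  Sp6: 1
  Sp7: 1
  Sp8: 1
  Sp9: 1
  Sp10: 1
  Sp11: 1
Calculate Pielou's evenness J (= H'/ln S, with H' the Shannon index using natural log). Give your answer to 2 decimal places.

Total N = 1+3+1+3+1+1+1+1+1+1+1 = 15, so the proportions are 0.0667, 0.2, 0.0667, 0.2, 0.0667, 0.0667, 0.0667, 0.0667, 0.0667, 0.0667, 0.0667 (working shown to 4 dp, full precision carried).
H' = −Σ pᵢ ln pᵢ = −((-0.1805) + (-0.3219) + (-0.1805) + (-0.3219) + (-0.1805) + (-0.1805) + (-0.1805) + (-0.1805) + (-0.1805) + (-0.1805) + (-0.1805)) = 2.2686.
With S = 11 species, ln S = 2.3979, so J = 2.2686/2.3979 = 0.9461, i.e. 0.95 to 2 decimal places.

0.95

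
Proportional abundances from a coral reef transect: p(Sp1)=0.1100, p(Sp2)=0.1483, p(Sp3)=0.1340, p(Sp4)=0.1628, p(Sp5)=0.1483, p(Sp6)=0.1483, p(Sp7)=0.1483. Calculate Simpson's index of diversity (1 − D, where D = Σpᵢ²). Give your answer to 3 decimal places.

D = 0.11² + 0.1483² + 0.134² + 0.1628² + 0.1483² + 0.1483² + 0.1483² = 0.01210 + 0.02199 + 0.01796 + 0.02650 + 0.02199 + 0.02199 + 0.02199 = 0.14453 (working shown to 5 dp, full precision carried).
So 1 − D = 0.85547, i.e. 0.855 to 3 decimal places.

0.855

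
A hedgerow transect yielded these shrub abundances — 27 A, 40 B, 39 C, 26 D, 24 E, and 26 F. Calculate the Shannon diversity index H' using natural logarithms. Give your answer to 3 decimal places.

Total N = 27+40+39+26+24+26 = 182, so the proportions are 0.14835, 0.21978, 0.21429, 0.14286, 0.13187, 0.14286 (working shown to 5 dp, full precision carried).
Each pᵢ ln pᵢ term: 0.14835×(-1.90817)=-0.28308, 0.21978×(-1.51513)=-0.33299, 0.21429×(-1.54045)=-0.33010, 0.14286×(-1.94591)=-0.27799, 0.13187×(-2.02595)=-0.26716, 0.14286×(-1.94591)=-0.27799.
Sum = -1.76930, so H' = 1.769.

1.769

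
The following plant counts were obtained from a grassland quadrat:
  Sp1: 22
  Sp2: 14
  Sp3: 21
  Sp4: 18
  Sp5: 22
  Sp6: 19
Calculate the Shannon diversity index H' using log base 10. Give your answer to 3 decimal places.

0.773

Total N = 22+14+21+18+22+19 = 116, so the proportions are 0.18966, 0.12069, 0.18103, 0.15517, 0.18966, 0.16379 (working shown to 5 dp, full precision carried).
Each pᵢ log₁₀ pᵢ term: 0.18966×(-0.72204)=-0.13694, 0.12069×(-0.91833)=-0.11083, 0.18103×(-0.74224)=-0.13437, 0.15517×(-0.80919)=-0.12556, 0.18966×(-0.72204)=-0.13694, 0.16379×(-0.78570)=-0.12869.
Sum = -0.77334, so H' = 0.773.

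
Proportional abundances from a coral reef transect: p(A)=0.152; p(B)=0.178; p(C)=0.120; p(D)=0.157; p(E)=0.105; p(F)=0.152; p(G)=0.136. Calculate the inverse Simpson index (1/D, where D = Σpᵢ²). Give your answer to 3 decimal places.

6.828

D = 0.152² + 0.178² + 0.12² + 0.157² + 0.105² + 0.152² + 0.136² = 0.0231040 + 0.0316840 + 0.0144000 + 0.0246490 + 0.0110250 + 0.0231040 + 0.0184960 = 0.1464620 (working shown to 7 dp, full precision carried).
So 1/D = 6.82771, i.e. 6.828 to 3 decimal places.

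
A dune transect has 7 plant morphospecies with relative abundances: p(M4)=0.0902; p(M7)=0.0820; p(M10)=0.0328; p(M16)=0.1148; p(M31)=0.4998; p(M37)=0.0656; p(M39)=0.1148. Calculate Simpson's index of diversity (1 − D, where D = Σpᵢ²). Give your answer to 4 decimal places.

0.7036

D = 0.0902² + 0.082² + 0.0328² + 0.1148² + 0.4998² + 0.0656² + 0.1148² = 0.008136 + 0.006724 + 0.001076 + 0.013179 + 0.249800 + 0.004303 + 0.013179 = 0.296397 (working shown to 6 dp, full precision carried).
So 1 − D = 0.703603, i.e. 0.7036 to 4 decimal places.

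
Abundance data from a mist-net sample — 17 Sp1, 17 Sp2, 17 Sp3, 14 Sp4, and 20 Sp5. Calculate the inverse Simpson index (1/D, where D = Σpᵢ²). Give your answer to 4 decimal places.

4.9385

Total N = 17+17+17+14+20 = 85, so the proportions are 0.2, 0.2, 0.2, 0.16470588, 0.23529412 (working shown to 8 dp, full precision carried).
D = 0.2² + 0.2² + 0.2² + 0.16470588² + 0.23529412² = 0.04000000 + 0.04000000 + 0.04000000 + 0.02712803 + 0.05536332 = 0.20249135.
So 1/D = 4.938483, i.e. 4.9385 to 4 decimal places.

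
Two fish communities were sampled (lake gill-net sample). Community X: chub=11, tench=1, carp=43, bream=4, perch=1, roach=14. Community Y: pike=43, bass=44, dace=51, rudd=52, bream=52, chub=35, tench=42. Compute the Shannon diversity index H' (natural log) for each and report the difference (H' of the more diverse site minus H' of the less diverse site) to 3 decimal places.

0.749

Community X: N=74, proportions 0.148649, 0.013514, 0.581081, 0.054054, 0.013514, 0.189189, giving H' = 1.187843 (working shown to 6 dp, full precision carried).
Community Y: N=319, proportions 0.134796, 0.137931, 0.159875, 0.163009, 0.163009, 0.109718, 0.131661, giving H' = 1.937267.
Difference = |1.187843 − 1.937267| = 0.749424, i.e. 0.749 to 3 decimal places.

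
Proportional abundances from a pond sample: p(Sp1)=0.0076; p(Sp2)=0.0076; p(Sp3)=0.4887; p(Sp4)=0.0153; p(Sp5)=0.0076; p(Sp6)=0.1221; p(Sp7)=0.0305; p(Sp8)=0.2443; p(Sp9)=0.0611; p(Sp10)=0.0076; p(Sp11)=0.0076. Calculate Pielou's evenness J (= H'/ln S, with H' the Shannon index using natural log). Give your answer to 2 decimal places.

0.62

H' = −Σ pᵢ ln pᵢ = −((-0.0371) + (-0.0371) + (-0.3499) + (-0.0640) + (-0.0371) + (-0.2568) + (-0.1064) + (-0.3443) + (-0.1708) + (-0.0371) + (-0.0371)) = 1.4776 (working shown to 4 dp, full precision carried).
With S = 11 species, ln S = 2.3979, so J = 1.4776/2.3979 = 0.6162, i.e. 0.62 to 2 decimal places.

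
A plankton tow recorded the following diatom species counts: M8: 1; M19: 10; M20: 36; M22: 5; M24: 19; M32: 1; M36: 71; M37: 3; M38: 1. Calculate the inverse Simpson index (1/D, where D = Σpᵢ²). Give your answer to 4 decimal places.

3.1615

Total N = 1+10+36+5+19+1+71+3+1 = 147, so the proportions are 0.0068027, 0.0680272, 0.244898, 0.0340136, 0.1292517, 0.0068027, 0.4829932, 0.0204082, 0.0068027 (working shown to 7 dp, full precision carried).
D = 0.0068027² + 0.0680272² + 0.244898² + 0.0340136² + 0.1292517² + 0.0068027² + 0.4829932² + 0.0204082² + 0.0068027² = 0.0000463 + 0.0046277 + 0.0599750 + 0.0011569 + 0.0167060 + 0.0000463 + 0.2332824 + 0.0004165 + 0.0000463 = 0.3163034.
So 1/D = 3.161522, i.e. 3.1615 to 4 decimal places.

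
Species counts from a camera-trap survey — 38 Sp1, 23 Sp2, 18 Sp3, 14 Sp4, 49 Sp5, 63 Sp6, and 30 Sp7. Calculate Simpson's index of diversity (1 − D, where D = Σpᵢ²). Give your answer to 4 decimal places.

Total N = 38+23+18+14+49+63+30 = 235, so the proportions are 0.161702, 0.097872, 0.076596, 0.059574, 0.208511, 0.268085, 0.12766 (working shown to 6 dp, full precision carried).
D = 0.161702² + 0.097872² + 0.076596² + 0.059574² + 0.208511² + 0.268085² + 0.12766² = 0.026148 + 0.009579 + 0.005867 + 0.003549 + 0.043477 + 0.071870 + 0.016297 = 0.176786.
So 1 − D = 0.823214, i.e. 0.8232 to 4 decimal places.

0.8232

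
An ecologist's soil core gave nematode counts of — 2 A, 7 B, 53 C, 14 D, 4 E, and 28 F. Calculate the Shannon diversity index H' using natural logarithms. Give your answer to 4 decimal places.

Total N = 2+7+53+14+4+28 = 108, so the proportions are 0.018519, 0.064815, 0.490741, 0.12963, 0.037037, 0.259259 (working shown to 6 dp, full precision carried).
Each pᵢ ln pᵢ term: 0.018519×(-3.988984)=-0.073870, 0.064815×(-2.736221)=-0.177348, 0.490741×(-0.711839)=-0.349329, 0.12963×(-2.043074)=-0.264843, 0.037037×(-3.295837)=-0.122068, 0.259259×(-1.349927)=-0.349981.
Sum = -1.337438, so H' = 1.3374.

1.3374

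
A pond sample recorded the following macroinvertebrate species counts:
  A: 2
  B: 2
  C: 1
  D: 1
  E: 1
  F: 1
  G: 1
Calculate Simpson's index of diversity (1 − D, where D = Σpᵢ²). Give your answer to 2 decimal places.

Total N = 2+2+1+1+1+1+1 = 9, so the proportions are 0.2222, 0.2222, 0.1111, 0.1111, 0.1111, 0.1111, 0.1111 (working shown to 4 dp, full precision carried).
D = 0.2222² + 0.2222² + 0.1111² + 0.1111² + 0.1111² + 0.1111² + 0.1111² = 0.0494 + 0.0494 + 0.0123 + 0.0123 + 0.0123 + 0.0123 + 0.0123 = 0.1605.
So 1 − D = 0.8395, i.e. 0.84 to 2 decimal places.

0.84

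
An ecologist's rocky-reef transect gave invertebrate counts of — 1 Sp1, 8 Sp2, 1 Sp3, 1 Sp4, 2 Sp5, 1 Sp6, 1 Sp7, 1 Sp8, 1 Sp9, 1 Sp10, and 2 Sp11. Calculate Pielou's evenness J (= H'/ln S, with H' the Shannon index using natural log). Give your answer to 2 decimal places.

0.84

Total N = 1+8+1+1+2+1+1+1+1+1+2 = 20, so the proportions are 0.05, 0.4, 0.05, 0.05, 0.1, 0.05, 0.05, 0.05, 0.05, 0.05, 0.1 (working shown to 4 dp, full precision carried).
H' = −Σ pᵢ ln pᵢ = −((-0.1498) + (-0.3665) + (-0.1498) + (-0.1498) + (-0.2303) + (-0.1498) + (-0.1498) + (-0.1498) + (-0.1498) + (-0.1498) + (-0.2303)) = 2.0253.
With S = 11 species, ln S = 2.3979, so J = 2.0253/2.3979 = 0.8446, i.e. 0.84 to 2 decimal places.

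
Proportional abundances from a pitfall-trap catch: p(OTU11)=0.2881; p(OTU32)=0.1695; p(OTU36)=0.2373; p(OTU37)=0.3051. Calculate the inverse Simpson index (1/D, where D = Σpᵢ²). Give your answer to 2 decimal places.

D = 0.2881² + 0.1695² + 0.2373² + 0.3051² = 0.083002 + 0.028730 + 0.056311 + 0.093086 = 0.261129 (working shown to 6 dp, full precision carried).
So 1/D = 3.8295, i.e. 3.83 to 2 decimal places.

3.83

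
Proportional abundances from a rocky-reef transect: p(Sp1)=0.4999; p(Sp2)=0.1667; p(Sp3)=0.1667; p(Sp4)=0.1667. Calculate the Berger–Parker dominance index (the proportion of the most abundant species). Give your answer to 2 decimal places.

0.50

The largest proportion is 0.4999, i.e. d = 0.50 to 2 decimal places.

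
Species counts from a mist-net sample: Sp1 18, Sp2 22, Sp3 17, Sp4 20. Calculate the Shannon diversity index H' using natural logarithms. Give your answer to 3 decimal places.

1.381

Total N = 18+22+17+20 = 77, so the proportions are 0.23377, 0.28571, 0.22078, 0.25974 (working shown to 5 dp, full precision carried).
Each pᵢ ln pᵢ term: 0.23377×(-1.45343)=-0.33976, 0.28571×(-1.25276)=-0.35793, 0.22078×(-1.51059)=-0.33351, 0.25974×(-1.34807)=-0.35015.
Sum = -1.38135, so H' = 1.381.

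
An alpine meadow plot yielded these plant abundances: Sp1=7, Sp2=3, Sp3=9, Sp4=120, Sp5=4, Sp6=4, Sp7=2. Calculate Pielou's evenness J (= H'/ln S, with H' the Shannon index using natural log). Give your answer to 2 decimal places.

Total N = 7+3+9+120+4+4+2 = 149, so the proportions are 0.047, 0.0201, 0.0604, 0.8054, 0.0268, 0.0268, 0.0134 (working shown to 4 dp, full precision carried).
H' = −Σ pᵢ ln pᵢ = −((-0.1437) + (-0.0786) + (-0.1695) + (-0.1743) + (-0.0971) + (-0.0971) + (-0.0579)) = 0.8183.
With S = 7 species, ln S = 1.9459, so J = 0.8183/1.9459 = 0.4205, i.e. 0.42 to 2 decimal places.

0.42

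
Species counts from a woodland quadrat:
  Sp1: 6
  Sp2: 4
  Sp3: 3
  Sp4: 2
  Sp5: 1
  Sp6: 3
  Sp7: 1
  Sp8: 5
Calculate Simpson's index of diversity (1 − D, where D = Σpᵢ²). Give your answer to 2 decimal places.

Total N = 6+4+3+2+1+3+1+5 = 25, so the proportions are 0.24, 0.16, 0.12, 0.08, 0.04, 0.12, 0.04, 0.2 (working shown to 4 dp, full precision carried).
D = 0.24² + 0.16² + 0.12² + 0.08² + 0.04² + 0.12² + 0.04² + 0.2² = 0.0576 + 0.0256 + 0.0144 + 0.0064 + 0.0016 + 0.0144 + 0.0016 + 0.0400 = 0.1616.
So 1 − D = 0.8384, i.e. 0.84 to 2 decimal places.

0.84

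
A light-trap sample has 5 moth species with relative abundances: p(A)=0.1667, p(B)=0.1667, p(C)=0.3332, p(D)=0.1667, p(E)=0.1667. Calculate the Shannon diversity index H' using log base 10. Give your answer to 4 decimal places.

Each pᵢ log₁₀ pᵢ term (working shown to 6 dp, full precision carried): 0.1667×(-0.778064)=-0.129703, 0.1667×(-0.778064)=-0.129703, 0.3332×(-0.477295)=-0.159035, 0.1667×(-0.778064)=-0.129703, 0.1667×(-0.778064)=-0.129703.
Sum = -0.677848, so H' = 0.6778.

0.6778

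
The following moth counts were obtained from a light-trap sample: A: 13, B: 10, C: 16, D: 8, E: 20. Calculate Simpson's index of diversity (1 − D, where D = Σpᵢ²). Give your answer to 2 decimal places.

Total N = 13+10+16+8+20 = 67, so the proportions are 0.194, 0.1493, 0.2388, 0.1194, 0.2985 (working shown to 4 dp, full precision carried).
D = 0.194² + 0.1493² + 0.2388² + 0.1194² + 0.2985² = 0.0376 + 0.0223 + 0.0570 + 0.0143 + 0.0891 = 0.2203.
So 1 − D = 0.7797, i.e. 0.78 to 2 decimal places.

0.78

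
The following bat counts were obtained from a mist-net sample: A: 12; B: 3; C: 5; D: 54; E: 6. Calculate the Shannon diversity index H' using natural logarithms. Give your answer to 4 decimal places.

Total N = 12+3+5+54+6 = 80, so the proportions are 0.15, 0.0375, 0.0625, 0.675, 0.075 (working shown to 6 dp, full precision carried).
Each pᵢ ln pᵢ term: 0.15×(-1.897120)=-0.284568, 0.0375×(-3.283414)=-0.123128, 0.0625×(-2.772589)=-0.173287, 0.675×(-0.393043)=-0.265304, 0.075×(-2.590267)=-0.194270.
Sum = -1.040557, so H' = 1.0406.

1.0406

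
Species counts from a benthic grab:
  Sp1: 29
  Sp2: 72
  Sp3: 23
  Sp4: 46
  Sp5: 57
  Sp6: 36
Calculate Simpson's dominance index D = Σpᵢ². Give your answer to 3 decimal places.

0.191

Total N = 29+72+23+46+57+36 = 263, so the proportions are 0.11027, 0.27376, 0.08745, 0.1749, 0.21673, 0.13688 (working shown to 5 dp, full precision carried).
D = 0.11027² + 0.27376² + 0.08745² + 0.1749² + 0.21673² + 0.13688² = 0.01216 + 0.07495 + 0.00765 + 0.03059 + 0.04697 + 0.01874 = 0.19105.
To 3 decimal places, D = 0.191.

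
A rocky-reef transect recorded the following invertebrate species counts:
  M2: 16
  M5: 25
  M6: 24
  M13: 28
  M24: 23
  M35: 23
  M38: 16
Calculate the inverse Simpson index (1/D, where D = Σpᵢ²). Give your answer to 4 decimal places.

Total N = 16+25+24+28+23+23+16 = 155, so the proportions are 0.10322581, 0.16129032, 0.15483871, 0.18064516, 0.1483871, 0.1483871, 0.10322581 (working shown to 8 dp, full precision carried).
D = 0.10322581² + 0.16129032² + 0.15483871² + 0.18064516² + 0.1483871² + 0.1483871² + 0.10322581² = 0.01065557 + 0.02601457 + 0.02397503 + 0.03263267 + 0.02201873 + 0.02201873 + 0.01065557 = 0.14797086.
So 1/D = 6.758087, i.e. 6.7581 to 4 decimal places.

6.7581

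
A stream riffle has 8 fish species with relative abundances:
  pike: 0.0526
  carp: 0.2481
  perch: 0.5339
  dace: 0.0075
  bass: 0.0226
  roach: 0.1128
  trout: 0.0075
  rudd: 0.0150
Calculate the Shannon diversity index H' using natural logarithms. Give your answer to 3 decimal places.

Each pᵢ ln pᵢ term (working shown to 5 dp, full precision carried): 0.0526×(-2.94504)=-0.15491, 0.2481×(-1.39392)=-0.34583, 0.5339×(-0.62755)=-0.33505, 0.0075×(-4.89285)=-0.03670, 0.0226×(-3.78981)=-0.08565, 0.1128×(-2.18214)=-0.24615, 0.0075×(-4.89285)=-0.03670, 0.015×(-4.19971)=-0.06300.
Sum = -1.30397, so H' = 1.304.

1.304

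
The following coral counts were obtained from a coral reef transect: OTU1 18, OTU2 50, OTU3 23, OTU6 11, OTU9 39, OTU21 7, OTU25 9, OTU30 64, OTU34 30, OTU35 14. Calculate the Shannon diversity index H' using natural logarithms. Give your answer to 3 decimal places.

2.080

Total N = 18+50+23+11+39+7+9+64+30+14 = 265, so the proportions are 0.06792, 0.18868, 0.08679, 0.04151, 0.14717, 0.02642, 0.03396, 0.24151, 0.11321, 0.05283 (working shown to 5 dp, full precision carried).
Each pᵢ ln pᵢ term: 0.06792×(-2.68936)=-0.18267, 0.18868×(-1.66771)=-0.31466, 0.08679×(-2.44424)=-0.21214, 0.04151×(-3.18183)=-0.13208, 0.14717×(-1.91617)=-0.28200, 0.02642×(-3.63382)=-0.09599, 0.03396×(-3.38251)=-0.11488, 0.24151×(-1.42085)=-0.34315, 0.11321×(-2.17853)=-0.24663, 0.05283×(-2.94067)=-0.15536.
Sum = -2.07955, so H' = 2.080.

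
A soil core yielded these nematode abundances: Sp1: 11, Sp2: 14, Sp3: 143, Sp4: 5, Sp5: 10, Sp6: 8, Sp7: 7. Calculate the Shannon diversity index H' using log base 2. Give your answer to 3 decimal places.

Total N = 11+14+143+5+10+8+7 = 198, so the proportions are 0.05556, 0.07071, 0.72222, 0.02525, 0.05051, 0.0404, 0.03535 (working shown to 5 dp, full precision carried).
Each pᵢ log₂ pᵢ term: 0.05556×(-4.16993)=-0.23166, 0.07071×(-3.82200)=-0.27024, 0.72222×(-0.46949)=-0.33907, 0.02525×(-5.30743)=-0.13403, 0.05051×(-4.30743)=-0.21755, 0.0404×(-4.62936)=-0.18704, 0.03535×(-4.82200)=-0.17047.
Sum = -1.55007, so H' = 1.550.

1.550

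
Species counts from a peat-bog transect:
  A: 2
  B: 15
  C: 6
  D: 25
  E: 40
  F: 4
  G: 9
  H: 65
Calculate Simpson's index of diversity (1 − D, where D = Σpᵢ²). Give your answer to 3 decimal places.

0.753

Total N = 2+15+6+25+40+4+9+65 = 166, so the proportions are 0.01205, 0.09036, 0.03614, 0.1506, 0.24096, 0.0241, 0.05422, 0.39157 (working shown to 5 dp, full precision carried).
D = 0.01205² + 0.09036² + 0.03614² + 0.1506² + 0.24096² + 0.0241² + 0.05422² + 0.39157² = 0.00015 + 0.00817 + 0.00131 + 0.02268 + 0.05806 + 0.00058 + 0.00294 + 0.15332 = 0.24721.
So 1 − D = 0.75279, i.e. 0.753 to 3 decimal places.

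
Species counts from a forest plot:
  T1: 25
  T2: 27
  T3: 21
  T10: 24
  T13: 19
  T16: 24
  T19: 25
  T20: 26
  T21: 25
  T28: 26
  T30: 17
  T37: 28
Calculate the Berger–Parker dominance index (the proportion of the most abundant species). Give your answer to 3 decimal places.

0.098

Total N = 25+27+21+24+19+24+25+26+25+26+17+28 = 287, so the proportions are 0.08711, 0.09408, 0.07317, 0.08362, 0.0662, 0.08362, 0.08711, 0.09059, 0.08711, 0.09059, 0.05923, 0.09756 (working shown to 5 dp, full precision carried).
The largest proportion is 0.09756, i.e. d = 0.098 to 3 decimal places.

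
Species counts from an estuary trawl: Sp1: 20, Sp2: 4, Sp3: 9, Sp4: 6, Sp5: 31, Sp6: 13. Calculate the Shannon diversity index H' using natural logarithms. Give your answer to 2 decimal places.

1.58

Total N = 20+4+9+6+31+13 = 83, so the proportions are 0.241, 0.0482, 0.1084, 0.0723, 0.3735, 0.1566 (working shown to 4 dp, full precision carried).
Each pᵢ ln pᵢ term: 0.241×(-1.4231)=-0.3429, 0.0482×(-3.0325)=-0.1461, 0.1084×(-2.2216)=-0.2409, 0.0723×(-2.6271)=-0.1899, 0.3735×(-0.9849)=-0.3678, 0.1566×(-1.8539)=-0.2904.
Sum = -1.5781, so H' = 1.58.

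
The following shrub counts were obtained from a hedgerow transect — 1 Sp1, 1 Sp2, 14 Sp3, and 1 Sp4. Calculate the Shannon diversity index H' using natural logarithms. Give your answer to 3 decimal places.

Total N = 1+1+14+1 = 17, so the proportions are 0.05882, 0.05882, 0.82353, 0.05882 (working shown to 5 dp, full precision carried).
Each pᵢ ln pᵢ term: 0.05882×(-2.83321)=-0.16666, 0.05882×(-2.83321)=-0.16666, 0.82353×(-0.19416)=-0.15989, 0.05882×(-2.83321)=-0.16666.
Sum = -0.65987, so H' = 0.660.

0.660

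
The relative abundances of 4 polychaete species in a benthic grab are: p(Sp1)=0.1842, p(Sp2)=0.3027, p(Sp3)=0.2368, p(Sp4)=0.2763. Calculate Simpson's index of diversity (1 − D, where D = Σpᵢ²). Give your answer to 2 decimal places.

D = 0.1842² + 0.3027² + 0.2368² + 0.2763² = 0.0339 + 0.0916 + 0.0561 + 0.0763 = 0.2580 (working shown to 4 dp, full precision carried).
So 1 − D = 0.7420, i.e. 0.74 to 2 decimal places.

0.74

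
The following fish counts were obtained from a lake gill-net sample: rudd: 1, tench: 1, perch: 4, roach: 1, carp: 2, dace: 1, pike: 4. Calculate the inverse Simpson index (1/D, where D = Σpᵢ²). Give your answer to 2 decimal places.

4.90

Total N = 1+1+4+1+2+1+4 = 14, so the proportions are 0.071429, 0.071429, 0.285714, 0.071429, 0.142857, 0.071429, 0.285714 (working shown to 6 dp, full precision carried).
D = 0.071429² + 0.071429² + 0.285714² + 0.071429² + 0.142857² + 0.071429² + 0.285714² = 0.005102 + 0.005102 + 0.081633 + 0.005102 + 0.020408 + 0.005102 + 0.081633 = 0.204082.
So 1/D = 4.9000, i.e. 4.90 to 2 decimal places.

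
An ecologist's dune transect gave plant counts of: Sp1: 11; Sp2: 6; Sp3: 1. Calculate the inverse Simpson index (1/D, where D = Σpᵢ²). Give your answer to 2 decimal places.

Total N = 11+6+1 = 18, so the proportions are 0.61111, 0.33333, 0.05556 (working shown to 5 dp, full precision carried).
D = 0.61111² + 0.33333² + 0.05556² = 0.37346 + 0.11111 + 0.00309 = 0.48765.
So 1/D = 2.0506, i.e. 2.05 to 2 decimal places.

2.05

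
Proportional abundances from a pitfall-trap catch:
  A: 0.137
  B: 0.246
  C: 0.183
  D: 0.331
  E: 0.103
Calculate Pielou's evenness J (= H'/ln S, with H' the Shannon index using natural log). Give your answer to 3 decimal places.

H' = −Σ pᵢ ln pᵢ = −((-0.27233) + (-0.34500) + (-0.31078) + (-0.36597) + (-0.23412)) = 1.52819 (working shown to 5 dp, full precision carried).
With S = 5 species, ln S = 1.60944, so J = 1.52819/1.60944 = 0.94952, i.e. 0.950 to 3 decimal places.

0.950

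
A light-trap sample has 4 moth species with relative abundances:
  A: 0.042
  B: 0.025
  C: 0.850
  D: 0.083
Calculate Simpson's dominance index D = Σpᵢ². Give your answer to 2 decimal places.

D = 0.042² + 0.025² + 0.85² + 0.083² = 0.0018 + 0.0006 + 0.7225 + 0.0069 = 0.7318 (working shown to 4 dp, full precision carried).
To 2 decimal places, D = 0.73.

0.73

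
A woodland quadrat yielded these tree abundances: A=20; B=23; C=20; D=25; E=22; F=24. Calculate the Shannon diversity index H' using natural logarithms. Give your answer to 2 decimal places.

1.79

Total N = 20+23+20+25+22+24 = 134, so the proportions are 0.1493, 0.1716, 0.1493, 0.1866, 0.1642, 0.1791 (working shown to 4 dp, full precision carried).
Each pᵢ ln pᵢ term: 0.1493×(-1.9021)=-0.2839, 0.1716×(-1.7623)=-0.3025, 0.1493×(-1.9021)=-0.2839, 0.1866×(-1.6790)=-0.3132, 0.1642×(-1.8068)=-0.2966, 0.1791×(-1.7198)=-0.3080.
Sum = -1.7882, so H' = 1.79.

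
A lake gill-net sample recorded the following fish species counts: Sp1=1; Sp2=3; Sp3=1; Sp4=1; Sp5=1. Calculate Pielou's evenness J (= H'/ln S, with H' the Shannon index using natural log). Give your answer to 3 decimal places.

Total N = 1+3+1+1+1 = 7, so the proportions are 0.14286, 0.42857, 0.14286, 0.14286, 0.14286 (working shown to 5 dp, full precision carried).
H' = −Σ pᵢ ln pᵢ = −((-0.27799) + (-0.36313) + (-0.27799) + (-0.27799) + (-0.27799)) = 1.47508.
With S = 5 species, ln S = 1.60944, so J = 1.47508/1.60944 = 0.91652, i.e. 0.917 to 3 decimal places.

0.917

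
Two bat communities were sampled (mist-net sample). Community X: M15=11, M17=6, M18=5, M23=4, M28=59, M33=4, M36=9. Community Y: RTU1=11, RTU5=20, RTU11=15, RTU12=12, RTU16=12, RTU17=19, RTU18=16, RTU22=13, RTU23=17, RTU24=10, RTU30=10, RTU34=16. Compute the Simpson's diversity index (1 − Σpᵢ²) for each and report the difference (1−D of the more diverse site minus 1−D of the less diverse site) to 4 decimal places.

Community X: N=98, proportions 0.1122449, 0.0612245, 0.0510204, 0.0408163, 0.6020408, 0.0408163, 0.0918367, giving 1−D = 0.6068305 (working shown to 7 dp, full precision carried).
Community Y: N=171, proportions 0.0643275, 0.1169591, 0.0877193, 0.0701754, 0.0701754, 0.1111111, 0.0935673, 0.0760234, 0.0994152, 0.0584795, 0.0584795, 0.0935673, giving 1−D = 0.9122807.
Difference = |0.6068305 − 0.9122807| = 0.3054502, i.e. 0.3055 to 4 decimal places.

0.3055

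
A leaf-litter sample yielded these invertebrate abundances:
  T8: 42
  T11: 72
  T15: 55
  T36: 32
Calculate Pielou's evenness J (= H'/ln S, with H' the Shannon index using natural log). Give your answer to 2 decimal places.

Total N = 42+72+55+32 = 201, so the proportions are 0.209, 0.3582, 0.2736, 0.1592 (working shown to 4 dp, full precision carried).
H' = −Σ pᵢ ln pᵢ = −((-0.3271) + (-0.3678) + (-0.3546) + (-0.2925)) = 1.3421.
With S = 4 species, ln S = 1.3863, so J = 1.3421/1.3863 = 0.9681, i.e. 0.97 to 2 decimal places.

0.97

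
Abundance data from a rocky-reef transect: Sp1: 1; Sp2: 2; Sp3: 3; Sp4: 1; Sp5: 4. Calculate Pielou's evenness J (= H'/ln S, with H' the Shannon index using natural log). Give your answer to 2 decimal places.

0.91

Total N = 1+2+3+1+4 = 11, so the proportions are 0.0909, 0.1818, 0.2727, 0.0909, 0.3636 (working shown to 4 dp, full precision carried).
H' = −Σ pᵢ ln pᵢ = −((-0.2180) + (-0.3100) + (-0.3543) + (-0.2180) + (-0.3679)) = 1.4681.
With S = 5 species, ln S = 1.6094, so J = 1.4681/1.6094 = 0.9122, i.e. 0.91 to 2 decimal places.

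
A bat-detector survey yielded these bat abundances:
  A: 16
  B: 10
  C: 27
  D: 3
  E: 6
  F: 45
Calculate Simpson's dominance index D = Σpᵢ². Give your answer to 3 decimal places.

0.276

Total N = 16+10+27+3+6+45 = 107, so the proportions are 0.14953, 0.09346, 0.25234, 0.02804, 0.05607, 0.42056 (working shown to 5 dp, full precision carried).
D = 0.14953² + 0.09346² + 0.25234² + 0.02804² + 0.05607² + 0.42056² = 0.02236 + 0.00873 + 0.06367 + 0.00079 + 0.00314 + 0.17687 = 0.27557.
To 3 decimal places, D = 0.276.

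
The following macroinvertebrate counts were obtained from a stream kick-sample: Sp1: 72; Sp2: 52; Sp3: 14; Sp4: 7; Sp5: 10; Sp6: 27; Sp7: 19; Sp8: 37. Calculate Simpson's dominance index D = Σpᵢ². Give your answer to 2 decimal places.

Total N = 72+52+14+7+10+27+19+37 = 238, so the proportions are 0.3025, 0.2185, 0.0588, 0.0294, 0.042, 0.1134, 0.0798, 0.1555 (working shown to 4 dp, full precision carried).
D = 0.3025² + 0.2185² + 0.0588² + 0.0294² + 0.042² + 0.1134² + 0.0798² + 0.1555² = 0.0915 + 0.0477 + 0.0035 + 0.0009 + 0.0018 + 0.0129 + 0.0064 + 0.0242 = 0.1888.
To 2 decimal places, D = 0.19.

0.19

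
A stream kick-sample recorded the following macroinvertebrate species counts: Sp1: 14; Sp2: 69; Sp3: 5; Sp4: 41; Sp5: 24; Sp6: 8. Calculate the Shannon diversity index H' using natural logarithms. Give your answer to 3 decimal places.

Total N = 14+69+5+41+24+8 = 161, so the proportions are 0.08696, 0.42857, 0.03106, 0.25466, 0.14907, 0.04969 (working shown to 5 dp, full precision carried).
Each pᵢ ln pᵢ term: 0.08696×(-2.44235)=-0.21238, 0.42857×(-0.84730)=-0.36313, 0.03106×(-3.47197)=-0.10783, 0.25466×(-1.36783)=-0.34833, 0.14907×(-1.90335)=-0.28373, 0.04969×(-3.00196)=-0.14917.
Sum = -1.46456, so H' = 1.465.

1.465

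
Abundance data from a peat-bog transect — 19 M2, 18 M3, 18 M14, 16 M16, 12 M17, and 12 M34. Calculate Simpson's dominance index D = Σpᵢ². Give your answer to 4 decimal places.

Total N = 19+18+18+16+12+12 = 95, so the proportions are 0.2, 0.189474, 0.189474, 0.168421, 0.126316, 0.126316 (working shown to 6 dp, full precision carried).
D = 0.2² + 0.189474² + 0.189474² + 0.168421² + 0.126316² + 0.126316² = 0.040000 + 0.035900 + 0.035900 + 0.028366 + 0.015956 + 0.015956 = 0.172078.
To 4 decimal places, D = 0.1721.

0.1721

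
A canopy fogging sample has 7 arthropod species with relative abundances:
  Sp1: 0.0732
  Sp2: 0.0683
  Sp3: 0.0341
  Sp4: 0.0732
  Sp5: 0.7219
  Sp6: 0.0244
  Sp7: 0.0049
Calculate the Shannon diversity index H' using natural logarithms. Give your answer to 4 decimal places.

1.0332

Each pᵢ ln pᵢ term (working shown to 6 dp, full precision carried): 0.0732×(-2.614560)=-0.191386, 0.0683×(-2.683846)=-0.183307, 0.0341×(-3.378458)=-0.115205, 0.0732×(-2.614560)=-0.191386, 0.7219×(-0.325869)=-0.235245, 0.0244×(-3.713172)=-0.090601, 0.0049×(-5.318520)=-0.026061.
Sum = -1.033190, so H' = 1.0332.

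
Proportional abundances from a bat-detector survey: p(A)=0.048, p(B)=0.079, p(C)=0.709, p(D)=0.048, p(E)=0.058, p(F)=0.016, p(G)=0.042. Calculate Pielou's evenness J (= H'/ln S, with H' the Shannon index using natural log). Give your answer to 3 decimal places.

H' = −Σ pᵢ ln pᵢ = −((-0.14575) + (-0.20053) + (-0.24382) + (-0.14575) + (-0.16514) + (-0.06616) + (-0.13314)) = 1.10031 (working shown to 5 dp, full precision carried).
With S = 7 species, ln S = 1.94591, so J = 1.10031/1.94591 = 0.56545, i.e. 0.565 to 3 decimal places.

0.565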